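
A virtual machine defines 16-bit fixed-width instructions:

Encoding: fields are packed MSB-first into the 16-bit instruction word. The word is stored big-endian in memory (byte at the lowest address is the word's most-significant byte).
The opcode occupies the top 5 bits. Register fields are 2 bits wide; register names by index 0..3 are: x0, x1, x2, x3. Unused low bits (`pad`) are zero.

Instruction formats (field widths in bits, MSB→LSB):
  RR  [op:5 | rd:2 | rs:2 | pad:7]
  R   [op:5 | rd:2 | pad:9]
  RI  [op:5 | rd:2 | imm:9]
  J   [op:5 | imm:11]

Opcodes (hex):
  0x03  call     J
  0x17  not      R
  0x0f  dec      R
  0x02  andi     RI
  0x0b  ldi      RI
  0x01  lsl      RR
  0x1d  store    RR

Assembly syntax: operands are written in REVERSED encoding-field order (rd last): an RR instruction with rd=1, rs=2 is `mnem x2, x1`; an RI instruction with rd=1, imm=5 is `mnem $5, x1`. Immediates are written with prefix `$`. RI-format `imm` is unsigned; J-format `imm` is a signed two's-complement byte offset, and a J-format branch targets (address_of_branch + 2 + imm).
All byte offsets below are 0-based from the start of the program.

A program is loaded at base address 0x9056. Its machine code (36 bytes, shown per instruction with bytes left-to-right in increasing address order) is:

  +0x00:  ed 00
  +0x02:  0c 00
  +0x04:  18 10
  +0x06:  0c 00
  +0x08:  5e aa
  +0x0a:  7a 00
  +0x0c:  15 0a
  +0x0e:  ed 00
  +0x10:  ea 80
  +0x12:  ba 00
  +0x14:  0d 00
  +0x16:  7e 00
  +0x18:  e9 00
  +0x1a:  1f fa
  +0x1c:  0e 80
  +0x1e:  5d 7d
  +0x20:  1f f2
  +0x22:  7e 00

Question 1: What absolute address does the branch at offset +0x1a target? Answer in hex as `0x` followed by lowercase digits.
[1a] 1f fa → 0x1ffa
  op=0x1ffa>>11=0x3 ⇒ call (J)
  imm@[10:0]=0x7fa (s11→-6) ⇒ $-6
  target = base 0x9056 + off 0x1a + 2 + imm -6 = 0x906c

0x906c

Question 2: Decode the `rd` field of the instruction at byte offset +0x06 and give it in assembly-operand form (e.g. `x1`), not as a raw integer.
+0x06: 0c 00 ⇒ word 0x0c00 (big)
  opcode bits[15:11]=0x1: lsl/RR
  [10:9] rd=2 = x2
  [8:7] rs=0 = x0

x2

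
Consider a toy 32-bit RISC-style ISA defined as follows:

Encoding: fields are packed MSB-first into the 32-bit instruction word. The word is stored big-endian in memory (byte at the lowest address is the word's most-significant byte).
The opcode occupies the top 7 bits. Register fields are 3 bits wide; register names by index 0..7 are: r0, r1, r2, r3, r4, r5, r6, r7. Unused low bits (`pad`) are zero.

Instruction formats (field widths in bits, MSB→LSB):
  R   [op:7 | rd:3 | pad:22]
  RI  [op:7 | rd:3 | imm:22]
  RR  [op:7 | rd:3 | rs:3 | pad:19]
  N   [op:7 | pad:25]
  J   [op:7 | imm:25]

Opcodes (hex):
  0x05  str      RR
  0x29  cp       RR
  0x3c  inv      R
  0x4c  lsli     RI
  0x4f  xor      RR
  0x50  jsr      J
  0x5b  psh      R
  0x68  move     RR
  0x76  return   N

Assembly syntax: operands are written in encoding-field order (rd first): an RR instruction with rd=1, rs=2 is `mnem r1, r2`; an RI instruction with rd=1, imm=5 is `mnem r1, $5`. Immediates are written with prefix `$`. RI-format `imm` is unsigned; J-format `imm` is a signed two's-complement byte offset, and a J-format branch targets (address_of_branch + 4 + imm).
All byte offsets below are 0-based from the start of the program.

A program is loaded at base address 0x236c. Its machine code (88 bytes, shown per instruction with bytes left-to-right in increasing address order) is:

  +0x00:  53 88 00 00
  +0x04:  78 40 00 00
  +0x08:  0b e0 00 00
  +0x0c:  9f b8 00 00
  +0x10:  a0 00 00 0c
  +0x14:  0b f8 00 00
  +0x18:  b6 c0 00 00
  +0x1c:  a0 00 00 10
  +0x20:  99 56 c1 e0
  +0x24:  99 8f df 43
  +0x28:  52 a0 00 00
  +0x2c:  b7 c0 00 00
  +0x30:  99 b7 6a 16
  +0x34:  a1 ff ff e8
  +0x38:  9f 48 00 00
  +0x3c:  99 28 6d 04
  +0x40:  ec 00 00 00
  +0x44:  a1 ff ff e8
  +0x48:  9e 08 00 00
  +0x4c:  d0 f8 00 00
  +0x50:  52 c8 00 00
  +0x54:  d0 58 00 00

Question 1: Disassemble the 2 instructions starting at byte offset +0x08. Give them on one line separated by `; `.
+0x08: 0b e0 00 00 ⇒ word 0x0be00000 (big)
  op=0x0be00000>>25=0x5 ⇒ str (RR)
  [24:22] rd=7 = r7
  [21:19] rs=4 = r4
+0x0c: 9f b8 00 00 ⇒ word 0x9fb80000 (big)
  op=0x9fb80000>>25=0x4f ⇒ xor (RR)
  [24:22] rd=6 = r6
  [21:19] rs=7 = r7

str r7, r4; xor r6, r7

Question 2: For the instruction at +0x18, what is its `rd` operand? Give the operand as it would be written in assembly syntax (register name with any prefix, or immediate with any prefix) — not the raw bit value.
[18] b6 c0 00 00 → 0xb6c00000
  top 7b → 0x5b → psh [R]
  [24:22] rd=3 = r3

r3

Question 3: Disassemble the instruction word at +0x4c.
move r3, r7

@+4c  big-endian(d0 f8 00 00) = 0xd0f80000
  top 7b → 0x68 → move [RR]
  rd@[24:22]=0x3 ⇒ r3
  rs@[21:19]=0x7 ⇒ r7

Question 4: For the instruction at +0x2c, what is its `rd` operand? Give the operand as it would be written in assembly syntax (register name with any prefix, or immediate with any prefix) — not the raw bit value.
r7

+0x2c: b7 c0 00 00 ⇒ word 0xb7c00000 (big)
  op=0xb7c00000>>25=0x5b ⇒ psh (R)
  rd@[24:22]=0x7 ⇒ r7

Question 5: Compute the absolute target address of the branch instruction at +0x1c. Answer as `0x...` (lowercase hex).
0x239c

@+1c  big-endian(a0 00 00 10) = 0xa0000010
  op=0xa0000010>>25=0x50 ⇒ jsr (J)
  imm: (w>>0)&0x1ffffff=0x10 → $16
  target = base 0x236c + off 0x1c + 4 + imm 16 = 0x239c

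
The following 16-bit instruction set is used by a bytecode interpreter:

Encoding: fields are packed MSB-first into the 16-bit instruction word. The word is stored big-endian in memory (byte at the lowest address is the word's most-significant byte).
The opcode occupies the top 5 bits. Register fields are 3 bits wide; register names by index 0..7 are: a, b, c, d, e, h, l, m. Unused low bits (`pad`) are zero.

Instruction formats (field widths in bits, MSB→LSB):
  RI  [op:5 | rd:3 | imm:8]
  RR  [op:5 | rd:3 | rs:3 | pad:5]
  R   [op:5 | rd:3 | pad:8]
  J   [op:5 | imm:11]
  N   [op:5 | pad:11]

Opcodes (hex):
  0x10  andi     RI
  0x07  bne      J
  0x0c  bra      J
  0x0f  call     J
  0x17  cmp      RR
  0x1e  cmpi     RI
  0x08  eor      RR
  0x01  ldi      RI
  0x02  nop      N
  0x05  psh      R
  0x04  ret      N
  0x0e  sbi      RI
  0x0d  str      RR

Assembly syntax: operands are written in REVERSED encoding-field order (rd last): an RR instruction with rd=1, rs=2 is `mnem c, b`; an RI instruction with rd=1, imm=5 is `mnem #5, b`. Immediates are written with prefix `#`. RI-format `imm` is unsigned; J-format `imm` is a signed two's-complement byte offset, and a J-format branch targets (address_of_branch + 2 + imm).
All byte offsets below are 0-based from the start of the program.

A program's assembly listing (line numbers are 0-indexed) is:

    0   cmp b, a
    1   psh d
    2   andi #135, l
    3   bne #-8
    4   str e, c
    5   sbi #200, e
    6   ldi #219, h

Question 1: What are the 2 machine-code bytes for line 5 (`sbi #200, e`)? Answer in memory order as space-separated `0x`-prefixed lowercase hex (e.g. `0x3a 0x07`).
0x74 0xc8

line 5 (sbi): pack op=0xe:5|rd=4:3|imm=200:8 = 0x74c8; big→ 74 c8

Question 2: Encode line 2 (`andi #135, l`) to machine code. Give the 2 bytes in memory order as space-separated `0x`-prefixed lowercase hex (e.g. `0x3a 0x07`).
0x86 0x87

L2: andi op=0x10:5|rd=6:3|imm=135:8 ⇒ 0x8687 ⇒ big 86 87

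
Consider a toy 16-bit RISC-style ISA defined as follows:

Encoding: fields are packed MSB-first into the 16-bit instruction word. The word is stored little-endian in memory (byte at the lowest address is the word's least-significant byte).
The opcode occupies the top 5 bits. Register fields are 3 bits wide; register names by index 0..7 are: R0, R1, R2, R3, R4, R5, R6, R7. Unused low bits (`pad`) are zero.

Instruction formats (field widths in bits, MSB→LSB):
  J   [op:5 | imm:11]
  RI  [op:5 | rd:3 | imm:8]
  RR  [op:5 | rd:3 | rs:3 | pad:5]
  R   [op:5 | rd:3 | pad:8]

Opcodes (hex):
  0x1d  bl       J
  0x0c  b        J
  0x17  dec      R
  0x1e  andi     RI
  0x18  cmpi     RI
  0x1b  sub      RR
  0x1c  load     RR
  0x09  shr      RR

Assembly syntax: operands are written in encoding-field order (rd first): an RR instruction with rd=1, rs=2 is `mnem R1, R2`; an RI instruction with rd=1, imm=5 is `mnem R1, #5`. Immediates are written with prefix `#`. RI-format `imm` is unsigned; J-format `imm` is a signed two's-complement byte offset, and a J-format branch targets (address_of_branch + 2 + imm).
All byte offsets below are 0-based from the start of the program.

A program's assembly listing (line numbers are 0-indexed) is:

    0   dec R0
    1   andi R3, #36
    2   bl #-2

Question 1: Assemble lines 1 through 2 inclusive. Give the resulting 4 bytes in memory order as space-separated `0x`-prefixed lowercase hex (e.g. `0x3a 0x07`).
1. andi fields op=0x1e:5|rd=3:3|imm=36:8 → word f324h → 24 f3
2. bl fields op=0x1d:5|imm=-2:11 → word effeh → fe ef

0x24 0xf3 0xfe 0xef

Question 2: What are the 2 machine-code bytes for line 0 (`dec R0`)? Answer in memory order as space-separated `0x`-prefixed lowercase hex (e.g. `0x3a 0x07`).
0x00 0xb8

0. dec fields op=0x17:5|rd=0:3|pad=0:8 → word b800h → 00 b8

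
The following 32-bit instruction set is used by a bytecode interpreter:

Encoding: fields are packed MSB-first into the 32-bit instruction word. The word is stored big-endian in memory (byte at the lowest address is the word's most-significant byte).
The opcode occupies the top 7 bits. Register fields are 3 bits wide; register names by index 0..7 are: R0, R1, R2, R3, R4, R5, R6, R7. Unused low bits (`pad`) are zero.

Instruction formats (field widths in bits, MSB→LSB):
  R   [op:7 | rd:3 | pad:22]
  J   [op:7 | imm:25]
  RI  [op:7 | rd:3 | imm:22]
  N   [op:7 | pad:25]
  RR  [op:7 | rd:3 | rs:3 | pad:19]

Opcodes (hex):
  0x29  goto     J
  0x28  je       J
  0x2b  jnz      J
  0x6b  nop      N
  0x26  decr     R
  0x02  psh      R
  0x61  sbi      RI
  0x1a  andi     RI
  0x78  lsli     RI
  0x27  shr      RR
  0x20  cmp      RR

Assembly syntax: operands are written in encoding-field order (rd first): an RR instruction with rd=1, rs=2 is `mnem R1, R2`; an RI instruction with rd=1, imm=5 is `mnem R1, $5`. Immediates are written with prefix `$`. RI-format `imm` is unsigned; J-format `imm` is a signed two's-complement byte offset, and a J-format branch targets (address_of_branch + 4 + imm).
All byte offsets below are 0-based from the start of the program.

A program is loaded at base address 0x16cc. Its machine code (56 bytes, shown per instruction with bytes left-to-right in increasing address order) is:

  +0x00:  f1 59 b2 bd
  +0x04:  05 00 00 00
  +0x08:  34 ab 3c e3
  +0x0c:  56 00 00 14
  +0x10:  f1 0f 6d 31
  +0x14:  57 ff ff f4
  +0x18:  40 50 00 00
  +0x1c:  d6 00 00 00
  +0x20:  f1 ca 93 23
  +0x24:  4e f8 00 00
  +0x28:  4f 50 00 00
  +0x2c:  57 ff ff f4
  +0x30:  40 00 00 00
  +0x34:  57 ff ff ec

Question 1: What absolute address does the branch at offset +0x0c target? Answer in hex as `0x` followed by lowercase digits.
0x16f0

+0x0c: 56 00 00 14 ⇒ word 0x56000014 (big)
  top 7b → 0x2b → jnz [J]
  imm: (w>>0)&0x1ffffff=0x14 → $20
  target = base 0x16cc + off 0x0c + 4 + imm 20 = 0x16f0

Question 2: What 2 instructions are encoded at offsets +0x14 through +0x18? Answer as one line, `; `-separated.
jnz $-12; cmp R1, R2

off 0x14: read 57 ff ff f4 as big → 0x57fffff4
  opcode bits[31:25]=0x2b: jnz/J
  imm@[24:0]=0x1fffff4 (s25→-12) ⇒ $-12
off 0x18: read 40 50 00 00 as big → 0x40500000
  opcode bits[31:25]=0x20: cmp/RR
  rd@[24:22]=0x1 ⇒ R1
  rs@[21:19]=0x2 ⇒ R2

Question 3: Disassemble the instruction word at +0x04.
psh R4

[04] 05 00 00 00 → 0x05000000
  opcode bits[31:25]=0x2: psh/R
  rd: (w>>22)&0x7=0x4 → R4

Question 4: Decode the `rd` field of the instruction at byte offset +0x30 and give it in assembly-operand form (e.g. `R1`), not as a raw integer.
R0

off 0x30: read 40 00 00 00 as big → 0x40000000
  opcode bits[31:25]=0x20: cmp/RR
  [24:22] rd=0 = R0
  [21:19] rs=0 = R0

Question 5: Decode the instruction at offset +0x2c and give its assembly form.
off 0x2c: read 57 ff ff f4 as big → 0x57fffff4
  op=0x57fffff4>>25=0x2b ⇒ jnz (J)
  [24:0] imm=33554420 (s25→-12) = $-12

jnz $-12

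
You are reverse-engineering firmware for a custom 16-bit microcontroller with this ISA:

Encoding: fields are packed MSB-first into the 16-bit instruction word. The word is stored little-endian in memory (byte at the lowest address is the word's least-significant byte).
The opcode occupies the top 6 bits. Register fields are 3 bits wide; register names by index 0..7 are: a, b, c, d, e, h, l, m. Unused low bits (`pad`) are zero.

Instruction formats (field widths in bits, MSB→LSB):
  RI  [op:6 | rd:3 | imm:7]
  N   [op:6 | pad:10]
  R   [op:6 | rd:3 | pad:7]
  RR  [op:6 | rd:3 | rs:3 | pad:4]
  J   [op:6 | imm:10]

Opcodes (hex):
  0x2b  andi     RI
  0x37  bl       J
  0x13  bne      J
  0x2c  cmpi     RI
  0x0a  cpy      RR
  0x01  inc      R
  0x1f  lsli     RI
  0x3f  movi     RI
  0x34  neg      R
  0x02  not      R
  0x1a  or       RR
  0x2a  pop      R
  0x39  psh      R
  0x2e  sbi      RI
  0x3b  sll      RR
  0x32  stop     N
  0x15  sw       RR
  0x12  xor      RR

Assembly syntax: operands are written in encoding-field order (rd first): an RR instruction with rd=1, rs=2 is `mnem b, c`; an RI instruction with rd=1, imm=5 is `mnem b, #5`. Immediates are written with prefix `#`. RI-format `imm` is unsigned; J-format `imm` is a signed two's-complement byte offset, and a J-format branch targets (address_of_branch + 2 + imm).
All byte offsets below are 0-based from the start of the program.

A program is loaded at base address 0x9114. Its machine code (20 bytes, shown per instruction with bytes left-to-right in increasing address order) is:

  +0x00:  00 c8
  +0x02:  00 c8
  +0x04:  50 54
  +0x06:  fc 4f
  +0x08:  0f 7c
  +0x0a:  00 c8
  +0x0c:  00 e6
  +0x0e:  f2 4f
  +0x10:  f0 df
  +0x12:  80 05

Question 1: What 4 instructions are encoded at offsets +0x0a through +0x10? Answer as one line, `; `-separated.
stop; psh e; bne #-14; bl #-16

@+0a  little-endian(00 c8) = 0xc800
  top 6b → 0x32 → stop [N]
@+0c  little-endian(00 e6) = 0xe600
  top 6b → 0x39 → psh [R]
  rd: (w>>7)&0x7=0x4 → e
@+0e  little-endian(f2 4f) = 0x4ff2
  top 6b → 0x13 → bne [J]
  imm: (w>>0)&0x3ff=0x3f2 (s10→-14) → #-14
@+10  little-endian(f0 df) = 0xdff0
  top 6b → 0x37 → bl [J]
  imm: (w>>0)&0x3ff=0x3f0 (s10→-16) → #-16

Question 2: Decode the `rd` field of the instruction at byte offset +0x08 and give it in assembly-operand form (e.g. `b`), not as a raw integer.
@+08  little-endian(0f 7c) = 0x7c0f
  op=0x7c0f>>10=0x1f ⇒ lsli (RI)
  rd@[9:7]=0x0 ⇒ a
  imm@[6:0]=0xf ⇒ #15

a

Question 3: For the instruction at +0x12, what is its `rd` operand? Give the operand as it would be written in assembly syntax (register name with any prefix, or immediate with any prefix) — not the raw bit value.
d

+0x12: 80 05 ⇒ word 0x0580 (little)
  op=0x0580>>10=0x1 ⇒ inc (R)
  rd: (w>>7)&0x7=0x3 → d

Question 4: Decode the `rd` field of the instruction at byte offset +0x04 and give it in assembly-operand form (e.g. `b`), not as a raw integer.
@+04  little-endian(50 54) = 0x5450
  top 6b → 0x15 → sw [RR]
  rd@[9:7]=0x0 ⇒ a
  rs@[6:4]=0x5 ⇒ h

a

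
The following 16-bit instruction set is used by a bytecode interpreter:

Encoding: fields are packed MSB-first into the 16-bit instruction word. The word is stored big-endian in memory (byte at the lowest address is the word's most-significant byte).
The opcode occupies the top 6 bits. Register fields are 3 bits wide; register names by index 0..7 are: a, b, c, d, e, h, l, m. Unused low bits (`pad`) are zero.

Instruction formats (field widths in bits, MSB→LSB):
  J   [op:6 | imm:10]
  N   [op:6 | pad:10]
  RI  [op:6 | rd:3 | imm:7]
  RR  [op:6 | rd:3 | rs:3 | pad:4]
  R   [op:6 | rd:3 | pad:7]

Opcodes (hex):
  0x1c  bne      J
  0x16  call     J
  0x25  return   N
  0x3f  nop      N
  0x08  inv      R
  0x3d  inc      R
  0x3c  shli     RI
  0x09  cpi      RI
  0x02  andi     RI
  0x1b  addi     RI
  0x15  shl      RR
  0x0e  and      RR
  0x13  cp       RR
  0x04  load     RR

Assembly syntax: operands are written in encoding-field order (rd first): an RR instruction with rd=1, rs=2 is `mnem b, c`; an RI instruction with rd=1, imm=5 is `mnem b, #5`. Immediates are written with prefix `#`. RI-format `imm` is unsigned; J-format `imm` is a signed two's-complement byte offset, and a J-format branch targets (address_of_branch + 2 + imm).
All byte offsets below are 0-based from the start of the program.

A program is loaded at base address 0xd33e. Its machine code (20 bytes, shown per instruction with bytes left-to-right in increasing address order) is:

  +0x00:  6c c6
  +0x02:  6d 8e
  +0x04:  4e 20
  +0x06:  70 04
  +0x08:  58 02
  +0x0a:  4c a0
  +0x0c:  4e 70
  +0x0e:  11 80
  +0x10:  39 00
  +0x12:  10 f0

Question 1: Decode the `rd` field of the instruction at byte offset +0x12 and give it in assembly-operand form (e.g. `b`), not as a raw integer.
b

off 0x12: read 10 f0 as big → 0x10f0
  opcode bits[15:10]=0x4: load/RR
  rd@[9:7]=0x1 ⇒ b
  rs@[6:4]=0x7 ⇒ m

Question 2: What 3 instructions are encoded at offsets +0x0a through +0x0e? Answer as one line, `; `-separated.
off 0x0a: read 4c a0 as big → 0x4ca0
  opcode bits[15:10]=0x13: cp/RR
  rd: (w>>7)&0x7=0x1 → b
  rs: (w>>4)&0x7=0x2 → c
off 0x0c: read 4e 70 as big → 0x4e70
  opcode bits[15:10]=0x13: cp/RR
  rd: (w>>7)&0x7=0x4 → e
  rs: (w>>4)&0x7=0x7 → m
off 0x0e: read 11 80 as big → 0x1180
  opcode bits[15:10]=0x4: load/RR
  rd: (w>>7)&0x7=0x3 → d
  rs: (w>>4)&0x7=0x0 → a

cp b, c; cp e, m; load d, a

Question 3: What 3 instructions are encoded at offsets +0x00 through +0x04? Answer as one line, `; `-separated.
addi b, #70; addi d, #14; cp e, c

off 0x00: read 6c c6 as big → 0x6cc6
  op=0x6cc6>>10=0x1b ⇒ addi (RI)
  rd@[9:7]=0x1 ⇒ b
  imm@[6:0]=0x46 ⇒ #70
off 0x02: read 6d 8e as big → 0x6d8e
  op=0x6d8e>>10=0x1b ⇒ addi (RI)
  rd@[9:7]=0x3 ⇒ d
  imm@[6:0]=0xe ⇒ #14
off 0x04: read 4e 20 as big → 0x4e20
  op=0x4e20>>10=0x13 ⇒ cp (RR)
  rd@[9:7]=0x4 ⇒ e
  rs@[6:4]=0x2 ⇒ c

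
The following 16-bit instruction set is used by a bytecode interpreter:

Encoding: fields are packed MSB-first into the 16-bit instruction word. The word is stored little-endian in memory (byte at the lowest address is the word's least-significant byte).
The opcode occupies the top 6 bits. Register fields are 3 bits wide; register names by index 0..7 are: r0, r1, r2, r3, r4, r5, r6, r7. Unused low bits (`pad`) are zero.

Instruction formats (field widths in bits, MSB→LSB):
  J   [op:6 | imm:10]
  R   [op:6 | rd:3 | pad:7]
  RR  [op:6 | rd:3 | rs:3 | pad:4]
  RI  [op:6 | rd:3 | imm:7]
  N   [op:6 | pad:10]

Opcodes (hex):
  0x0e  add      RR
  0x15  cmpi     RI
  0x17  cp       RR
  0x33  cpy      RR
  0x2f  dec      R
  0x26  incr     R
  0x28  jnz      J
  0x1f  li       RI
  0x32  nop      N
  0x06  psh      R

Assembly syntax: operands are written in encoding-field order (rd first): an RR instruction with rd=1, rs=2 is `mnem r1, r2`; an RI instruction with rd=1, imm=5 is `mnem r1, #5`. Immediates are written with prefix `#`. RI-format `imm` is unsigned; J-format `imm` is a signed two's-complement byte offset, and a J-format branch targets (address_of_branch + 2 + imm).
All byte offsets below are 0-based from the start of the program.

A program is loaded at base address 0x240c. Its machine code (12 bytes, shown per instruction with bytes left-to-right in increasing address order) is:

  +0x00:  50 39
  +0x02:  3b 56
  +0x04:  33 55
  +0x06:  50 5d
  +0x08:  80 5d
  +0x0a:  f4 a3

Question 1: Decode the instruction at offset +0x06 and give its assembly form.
+0x06: 50 5d ⇒ word 0x5d50 (little)
  op=0x5d50>>10=0x17 ⇒ cp (RR)
  rd: (w>>7)&0x7=0x2 → r2
  rs: (w>>4)&0x7=0x5 → r5

cp r2, r5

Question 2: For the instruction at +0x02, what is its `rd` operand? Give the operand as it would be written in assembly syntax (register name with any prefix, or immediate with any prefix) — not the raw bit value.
r4

off 0x02: read 3b 56 as little → 0x563b
  opcode bits[15:10]=0x15: cmpi/RI
  [9:7] rd=4 = r4
  [6:0] imm=59 = #59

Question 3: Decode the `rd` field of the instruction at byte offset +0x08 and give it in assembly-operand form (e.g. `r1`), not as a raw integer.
[08] 80 5d → 0x5d80
  op=0x5d80>>10=0x17 ⇒ cp (RR)
  [9:7] rd=3 = r3
  [6:4] rs=0 = r0

r3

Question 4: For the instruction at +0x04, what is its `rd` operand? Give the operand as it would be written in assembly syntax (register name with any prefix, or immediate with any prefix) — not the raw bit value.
off 0x04: read 33 55 as little → 0x5533
  op=0x5533>>10=0x15 ⇒ cmpi (RI)
  rd@[9:7]=0x2 ⇒ r2
  imm@[6:0]=0x33 ⇒ #51

r2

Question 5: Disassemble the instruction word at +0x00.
@+00  little-endian(50 39) = 0x3950
  op=0x3950>>10=0xe ⇒ add (RR)
  rd@[9:7]=0x2 ⇒ r2
  rs@[6:4]=0x5 ⇒ r5

add r2, r5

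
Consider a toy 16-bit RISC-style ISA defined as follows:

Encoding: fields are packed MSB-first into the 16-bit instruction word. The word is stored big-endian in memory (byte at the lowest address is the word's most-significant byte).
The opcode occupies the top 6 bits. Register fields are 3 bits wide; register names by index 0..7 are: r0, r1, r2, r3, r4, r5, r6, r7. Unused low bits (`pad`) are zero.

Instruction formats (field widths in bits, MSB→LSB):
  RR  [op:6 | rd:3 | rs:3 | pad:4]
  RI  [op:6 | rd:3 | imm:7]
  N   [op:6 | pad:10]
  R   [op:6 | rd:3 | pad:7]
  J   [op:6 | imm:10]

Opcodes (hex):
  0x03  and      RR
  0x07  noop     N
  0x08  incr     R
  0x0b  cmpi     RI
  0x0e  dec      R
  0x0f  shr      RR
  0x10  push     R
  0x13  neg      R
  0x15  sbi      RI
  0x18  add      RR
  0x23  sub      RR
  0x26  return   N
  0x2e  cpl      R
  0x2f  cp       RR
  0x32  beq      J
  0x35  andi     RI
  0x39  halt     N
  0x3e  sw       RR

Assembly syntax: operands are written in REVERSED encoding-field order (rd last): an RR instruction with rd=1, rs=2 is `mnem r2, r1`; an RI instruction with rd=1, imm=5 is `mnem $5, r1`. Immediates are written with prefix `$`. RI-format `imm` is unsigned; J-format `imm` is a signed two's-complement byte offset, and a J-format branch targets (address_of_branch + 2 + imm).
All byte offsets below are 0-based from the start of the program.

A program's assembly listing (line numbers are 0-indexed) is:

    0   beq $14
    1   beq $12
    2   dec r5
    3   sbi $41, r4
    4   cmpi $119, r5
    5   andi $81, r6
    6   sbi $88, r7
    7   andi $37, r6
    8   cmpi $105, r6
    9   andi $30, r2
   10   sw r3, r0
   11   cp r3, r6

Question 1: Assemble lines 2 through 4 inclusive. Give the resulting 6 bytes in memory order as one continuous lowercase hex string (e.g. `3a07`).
2. dec fields op=0xe:6|rd=5:3|pad=0:7 → word 3a80h → 3a 80
3. sbi fields op=0x15:6|rd=4:3|imm=41:7 → word 5629h → 56 29
4. cmpi fields op=0xb:6|rd=5:3|imm=119:7 → word 2ef7h → 2e f7

3a8056292ef7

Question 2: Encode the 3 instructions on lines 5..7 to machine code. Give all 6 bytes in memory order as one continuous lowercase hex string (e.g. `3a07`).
d75157d8d725

line 5 (andi): pack op=0x35:6|rd=6:3|imm=81:7 = 0xd751; big→ d7 51
line 6 (sbi): pack op=0x15:6|rd=7:3|imm=88:7 = 0x57d8; big→ 57 d8
line 7 (andi): pack op=0x35:6|rd=6:3|imm=37:7 = 0xd725; big→ d7 25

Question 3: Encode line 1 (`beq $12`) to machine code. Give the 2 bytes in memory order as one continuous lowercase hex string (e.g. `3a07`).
c80c

L1: beq op=0x32:6|imm=12:10 ⇒ 0xc80c ⇒ big c8 0c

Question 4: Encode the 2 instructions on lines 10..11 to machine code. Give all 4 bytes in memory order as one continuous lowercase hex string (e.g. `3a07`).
f830bf30

line 10 (sw): pack op=0x3e:6|rd=0:3|rs=3:3|pad=0:4 = 0xf830; big→ f8 30
line 11 (cp): pack op=0x2f:6|rd=6:3|rs=3:3|pad=0:4 = 0xbf30; big→ bf 30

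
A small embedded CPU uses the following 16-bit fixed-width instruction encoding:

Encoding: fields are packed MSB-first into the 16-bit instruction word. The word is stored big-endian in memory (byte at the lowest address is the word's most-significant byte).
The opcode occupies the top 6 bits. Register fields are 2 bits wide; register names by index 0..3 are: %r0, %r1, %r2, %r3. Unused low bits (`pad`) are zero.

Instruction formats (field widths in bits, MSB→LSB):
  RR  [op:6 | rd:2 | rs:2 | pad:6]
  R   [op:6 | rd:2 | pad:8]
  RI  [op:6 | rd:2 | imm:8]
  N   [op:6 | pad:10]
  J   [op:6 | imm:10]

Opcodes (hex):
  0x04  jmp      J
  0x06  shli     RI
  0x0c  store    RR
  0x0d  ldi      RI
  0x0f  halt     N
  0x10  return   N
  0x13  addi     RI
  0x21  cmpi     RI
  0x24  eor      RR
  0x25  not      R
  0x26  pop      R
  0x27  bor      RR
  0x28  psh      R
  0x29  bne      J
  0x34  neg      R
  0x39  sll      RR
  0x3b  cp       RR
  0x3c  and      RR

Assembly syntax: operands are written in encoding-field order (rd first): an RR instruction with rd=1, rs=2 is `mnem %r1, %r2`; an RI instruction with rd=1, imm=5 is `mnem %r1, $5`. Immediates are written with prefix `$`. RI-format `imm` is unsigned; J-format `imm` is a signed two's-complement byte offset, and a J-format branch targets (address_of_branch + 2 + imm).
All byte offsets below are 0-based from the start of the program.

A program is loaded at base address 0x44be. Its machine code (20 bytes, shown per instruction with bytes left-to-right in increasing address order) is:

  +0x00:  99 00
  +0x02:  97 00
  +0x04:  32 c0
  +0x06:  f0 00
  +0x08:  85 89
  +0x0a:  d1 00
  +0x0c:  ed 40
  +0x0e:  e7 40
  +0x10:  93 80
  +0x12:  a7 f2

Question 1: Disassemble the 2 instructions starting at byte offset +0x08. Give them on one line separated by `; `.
cmpi %r1, $137; neg %r1

[08] 85 89 → 0x8589
  top 6b → 0x21 → cmpi [RI]
  rd@[9:8]=0x1 ⇒ %r1
  imm@[7:0]=0x89 ⇒ $137
[0a] d1 00 → 0xd100
  top 6b → 0x34 → neg [R]
  rd@[9:8]=0x1 ⇒ %r1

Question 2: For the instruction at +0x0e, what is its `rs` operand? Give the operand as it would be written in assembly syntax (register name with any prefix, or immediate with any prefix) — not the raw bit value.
@+0e  big-endian(e7 40) = 0xe740
  op=0xe740>>10=0x39 ⇒ sll (RR)
  [9:8] rd=3 = %r3
  [7:6] rs=1 = %r1

%r1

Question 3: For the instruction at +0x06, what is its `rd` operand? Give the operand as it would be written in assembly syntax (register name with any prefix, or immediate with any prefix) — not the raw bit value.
%r0

+0x06: f0 00 ⇒ word 0xf000 (big)
  top 6b → 0x3c → and [RR]
  rd: (w>>8)&0x3=0x0 → %r0
  rs: (w>>6)&0x3=0x0 → %r0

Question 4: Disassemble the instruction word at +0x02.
not %r3

off 0x02: read 97 00 as big → 0x9700
  top 6b → 0x25 → not [R]
  rd@[9:8]=0x3 ⇒ %r3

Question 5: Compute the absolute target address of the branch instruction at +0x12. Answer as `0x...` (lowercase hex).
+0x12: a7 f2 ⇒ word 0xa7f2 (big)
  op=0xa7f2>>10=0x29 ⇒ bne (J)
  imm: (w>>0)&0x3ff=0x3f2 (s10→-14) → $-14
  target = base 0x44be + off 0x12 + 2 + imm -14 = 0x44c4

0x44c4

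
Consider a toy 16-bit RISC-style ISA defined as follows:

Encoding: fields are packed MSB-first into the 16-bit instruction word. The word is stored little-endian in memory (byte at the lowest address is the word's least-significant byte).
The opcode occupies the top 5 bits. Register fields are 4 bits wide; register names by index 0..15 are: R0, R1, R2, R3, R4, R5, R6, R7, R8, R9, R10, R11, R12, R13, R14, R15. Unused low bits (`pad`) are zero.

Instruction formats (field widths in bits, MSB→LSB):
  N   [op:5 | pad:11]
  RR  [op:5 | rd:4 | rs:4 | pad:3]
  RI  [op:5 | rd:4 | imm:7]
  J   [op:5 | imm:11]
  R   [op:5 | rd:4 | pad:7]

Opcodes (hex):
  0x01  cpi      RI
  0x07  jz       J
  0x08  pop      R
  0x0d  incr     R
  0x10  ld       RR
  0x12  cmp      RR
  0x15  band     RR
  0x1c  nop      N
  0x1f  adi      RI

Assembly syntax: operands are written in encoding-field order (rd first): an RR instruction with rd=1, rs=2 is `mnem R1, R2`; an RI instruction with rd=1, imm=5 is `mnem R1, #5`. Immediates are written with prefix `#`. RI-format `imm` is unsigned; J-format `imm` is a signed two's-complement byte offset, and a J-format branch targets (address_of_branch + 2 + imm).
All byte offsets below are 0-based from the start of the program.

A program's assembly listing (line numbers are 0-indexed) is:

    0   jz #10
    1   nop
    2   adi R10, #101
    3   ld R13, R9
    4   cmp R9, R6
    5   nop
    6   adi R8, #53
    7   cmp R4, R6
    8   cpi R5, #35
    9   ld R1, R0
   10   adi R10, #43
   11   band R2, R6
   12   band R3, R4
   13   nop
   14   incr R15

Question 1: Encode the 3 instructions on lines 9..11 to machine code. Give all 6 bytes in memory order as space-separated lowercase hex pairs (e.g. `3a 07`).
9. ld fields op=0x10:5|rd=1:4|rs=0:4|pad=0:3 → word 8080h → 80 80
10. adi fields op=0x1f:5|rd=10:4|imm=43:7 → word fd2bh → 2b fd
11. band fields op=0x15:5|rd=2:4|rs=6:4|pad=0:3 → word a930h → 30 a9

80 80 2b fd 30 a9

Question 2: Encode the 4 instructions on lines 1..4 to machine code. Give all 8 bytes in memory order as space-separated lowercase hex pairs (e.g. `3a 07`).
1. nop fields op=0x1c:5|pad=0:11 → word e000h → 00 e0
2. adi fields op=0x1f:5|rd=10:4|imm=101:7 → word fd65h → 65 fd
3. ld fields op=0x10:5|rd=13:4|rs=9:4|pad=0:3 → word 86c8h → c8 86
4. cmp fields op=0x12:5|rd=9:4|rs=6:4|pad=0:3 → word 94b0h → b0 94

00 e0 65 fd c8 86 b0 94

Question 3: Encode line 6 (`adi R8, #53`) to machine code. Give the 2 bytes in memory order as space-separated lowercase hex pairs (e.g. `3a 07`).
35 fc

6. adi fields op=0x1f:5|rd=8:4|imm=53:7 → word fc35h → 35 fc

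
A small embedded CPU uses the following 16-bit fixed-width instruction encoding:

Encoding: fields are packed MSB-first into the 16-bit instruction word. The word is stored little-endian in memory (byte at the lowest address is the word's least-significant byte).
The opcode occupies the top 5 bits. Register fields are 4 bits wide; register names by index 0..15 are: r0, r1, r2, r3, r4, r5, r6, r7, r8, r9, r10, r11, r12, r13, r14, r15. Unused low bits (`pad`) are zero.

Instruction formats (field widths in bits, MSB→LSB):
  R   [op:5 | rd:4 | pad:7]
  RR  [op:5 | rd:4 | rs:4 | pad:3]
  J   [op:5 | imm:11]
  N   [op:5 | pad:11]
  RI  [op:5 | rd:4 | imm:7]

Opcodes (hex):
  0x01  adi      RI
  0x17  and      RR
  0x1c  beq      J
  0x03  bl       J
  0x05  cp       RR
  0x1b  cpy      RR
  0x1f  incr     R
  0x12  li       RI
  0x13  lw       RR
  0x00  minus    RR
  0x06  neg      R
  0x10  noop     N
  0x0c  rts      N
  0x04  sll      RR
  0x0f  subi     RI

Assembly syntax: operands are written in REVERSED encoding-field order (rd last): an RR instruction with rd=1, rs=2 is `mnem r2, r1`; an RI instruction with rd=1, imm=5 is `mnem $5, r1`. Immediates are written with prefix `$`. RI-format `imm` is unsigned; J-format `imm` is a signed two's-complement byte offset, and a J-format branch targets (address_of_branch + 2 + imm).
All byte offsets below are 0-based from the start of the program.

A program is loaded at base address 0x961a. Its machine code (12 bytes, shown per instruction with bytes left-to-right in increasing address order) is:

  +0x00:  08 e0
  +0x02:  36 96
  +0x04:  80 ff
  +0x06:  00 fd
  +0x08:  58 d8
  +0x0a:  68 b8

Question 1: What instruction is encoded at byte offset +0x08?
cpy r11, r0

@+08  little-endian(58 d8) = 0xd858
  top 5b → 0x1b → cpy [RR]
  rd@[10:7]=0x0 ⇒ r0
  rs@[6:3]=0xb ⇒ r11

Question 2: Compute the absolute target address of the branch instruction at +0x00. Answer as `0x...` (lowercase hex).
+0x00: 08 e0 ⇒ word 0xe008 (little)
  opcode bits[15:11]=0x1c: beq/J
  [10:0] imm=8 = $8
  target = base 0x961a + off 0x00 + 2 + imm 8 = 0x9624

0x9624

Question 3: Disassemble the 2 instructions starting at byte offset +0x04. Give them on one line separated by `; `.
@+04  little-endian(80 ff) = 0xff80
  top 5b → 0x1f → incr [R]
  rd@[10:7]=0xf ⇒ r15
@+06  little-endian(00 fd) = 0xfd00
  top 5b → 0x1f → incr [R]
  rd@[10:7]=0xa ⇒ r10

incr r15; incr r10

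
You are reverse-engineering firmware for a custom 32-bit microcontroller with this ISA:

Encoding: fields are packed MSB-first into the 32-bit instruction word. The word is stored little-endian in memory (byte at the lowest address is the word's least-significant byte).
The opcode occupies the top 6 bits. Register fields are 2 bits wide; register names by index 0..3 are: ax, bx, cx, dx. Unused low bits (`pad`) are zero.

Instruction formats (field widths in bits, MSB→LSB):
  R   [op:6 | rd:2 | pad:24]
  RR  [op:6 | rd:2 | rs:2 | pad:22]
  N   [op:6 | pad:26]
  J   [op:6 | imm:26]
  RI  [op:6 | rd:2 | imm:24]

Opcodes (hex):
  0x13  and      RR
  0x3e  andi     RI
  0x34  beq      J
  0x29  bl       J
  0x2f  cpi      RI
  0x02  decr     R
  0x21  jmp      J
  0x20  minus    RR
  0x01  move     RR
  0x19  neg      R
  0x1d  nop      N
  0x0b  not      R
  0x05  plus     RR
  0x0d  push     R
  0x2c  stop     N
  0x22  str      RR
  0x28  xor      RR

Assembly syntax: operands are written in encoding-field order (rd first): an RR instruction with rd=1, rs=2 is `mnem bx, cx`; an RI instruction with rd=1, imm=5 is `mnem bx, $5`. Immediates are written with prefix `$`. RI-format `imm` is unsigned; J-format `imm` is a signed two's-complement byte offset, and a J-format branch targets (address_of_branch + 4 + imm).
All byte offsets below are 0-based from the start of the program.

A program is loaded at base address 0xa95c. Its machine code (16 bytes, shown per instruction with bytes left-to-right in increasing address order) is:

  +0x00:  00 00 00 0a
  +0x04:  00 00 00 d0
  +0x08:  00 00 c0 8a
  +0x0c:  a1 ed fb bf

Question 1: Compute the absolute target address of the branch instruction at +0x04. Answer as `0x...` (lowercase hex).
off 0x04: read 00 00 00 d0 as little → 0xd0000000
  opcode bits[31:26]=0x34: beq/J
  imm: (w>>0)&0x3ffffff=0x0 → $0
  target = base 0xa95c + off 0x04 + 4 + imm 0 = 0xa964

0xa964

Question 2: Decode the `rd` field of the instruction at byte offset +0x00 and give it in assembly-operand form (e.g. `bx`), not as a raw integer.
cx

+0x00: 00 00 00 0a ⇒ word 0x0a000000 (little)
  op=0x0a000000>>26=0x2 ⇒ decr (R)
  [25:24] rd=2 = cx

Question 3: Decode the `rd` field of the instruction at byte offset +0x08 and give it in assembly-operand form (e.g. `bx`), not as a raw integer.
+0x08: 00 00 c0 8a ⇒ word 0x8ac00000 (little)
  top 6b → 0x22 → str [RR]
  rd@[25:24]=0x2 ⇒ cx
  rs@[23:22]=0x3 ⇒ dx

cx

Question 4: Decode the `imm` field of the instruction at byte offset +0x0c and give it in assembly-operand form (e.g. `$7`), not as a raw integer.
@+0c  little-endian(a1 ed fb bf) = 0xbffbeda1
  opcode bits[31:26]=0x2f: cpi/RI
  rd: (w>>24)&0x3=0x3 → dx
  imm: (w>>0)&0xffffff=0xfbeda1 → $16510369

$16510369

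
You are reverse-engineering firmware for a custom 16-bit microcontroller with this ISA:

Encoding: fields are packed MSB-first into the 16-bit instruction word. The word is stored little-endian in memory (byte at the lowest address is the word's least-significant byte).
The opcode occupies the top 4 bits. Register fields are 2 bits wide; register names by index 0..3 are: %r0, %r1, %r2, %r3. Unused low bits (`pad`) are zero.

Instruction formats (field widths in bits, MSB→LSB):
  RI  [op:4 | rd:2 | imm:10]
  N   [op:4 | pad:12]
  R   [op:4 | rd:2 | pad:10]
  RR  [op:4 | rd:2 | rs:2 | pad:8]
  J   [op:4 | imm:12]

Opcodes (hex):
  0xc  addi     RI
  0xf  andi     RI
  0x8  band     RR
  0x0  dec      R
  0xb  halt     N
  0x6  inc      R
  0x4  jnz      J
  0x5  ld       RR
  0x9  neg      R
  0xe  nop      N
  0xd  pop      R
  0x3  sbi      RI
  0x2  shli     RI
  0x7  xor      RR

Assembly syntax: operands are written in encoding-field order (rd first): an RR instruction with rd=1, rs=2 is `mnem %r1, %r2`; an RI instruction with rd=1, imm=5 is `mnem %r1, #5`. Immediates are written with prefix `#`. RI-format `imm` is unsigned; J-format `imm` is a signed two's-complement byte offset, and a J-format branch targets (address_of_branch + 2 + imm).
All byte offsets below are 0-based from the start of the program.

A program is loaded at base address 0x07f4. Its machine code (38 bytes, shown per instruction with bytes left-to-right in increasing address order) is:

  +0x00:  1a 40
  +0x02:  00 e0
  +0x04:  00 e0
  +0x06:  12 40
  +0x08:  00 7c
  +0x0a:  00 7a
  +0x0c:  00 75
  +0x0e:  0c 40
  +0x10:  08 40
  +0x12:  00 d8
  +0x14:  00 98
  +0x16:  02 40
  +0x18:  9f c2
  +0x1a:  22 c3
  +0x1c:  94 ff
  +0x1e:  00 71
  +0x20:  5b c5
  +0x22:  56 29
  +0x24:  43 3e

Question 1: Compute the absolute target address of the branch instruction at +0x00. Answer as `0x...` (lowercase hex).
off 0x00: read 1a 40 as little → 0x401a
  opcode bits[15:12]=0x4: jnz/J
  imm: (w>>0)&0xfff=0x1a → #26
  target = base 0x07f4 + off 0x00 + 2 + imm 26 = 0x0810

0x0810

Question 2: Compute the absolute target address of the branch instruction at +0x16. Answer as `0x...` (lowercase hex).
0x080e

off 0x16: read 02 40 as little → 0x4002
  op=0x4002>>12=0x4 ⇒ jnz (J)
  [11:0] imm=2 = #2
  target = base 0x07f4 + off 0x16 + 2 + imm 2 = 0x080e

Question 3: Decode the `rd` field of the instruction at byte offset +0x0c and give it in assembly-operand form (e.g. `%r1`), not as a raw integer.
%r1

+0x0c: 00 75 ⇒ word 0x7500 (little)
  top 4b → 0x7 → xor [RR]
  [11:10] rd=1 = %r1
  [9:8] rs=1 = %r1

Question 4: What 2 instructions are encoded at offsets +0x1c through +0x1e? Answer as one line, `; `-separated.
@+1c  little-endian(94 ff) = 0xff94
  top 4b → 0xf → andi [RI]
  rd: (w>>10)&0x3=0x3 → %r3
  imm: (w>>0)&0x3ff=0x394 → #916
@+1e  little-endian(00 71) = 0x7100
  top 4b → 0x7 → xor [RR]
  rd: (w>>10)&0x3=0x0 → %r0
  rs: (w>>8)&0x3=0x1 → %r1

andi %r3, #916; xor %r0, %r1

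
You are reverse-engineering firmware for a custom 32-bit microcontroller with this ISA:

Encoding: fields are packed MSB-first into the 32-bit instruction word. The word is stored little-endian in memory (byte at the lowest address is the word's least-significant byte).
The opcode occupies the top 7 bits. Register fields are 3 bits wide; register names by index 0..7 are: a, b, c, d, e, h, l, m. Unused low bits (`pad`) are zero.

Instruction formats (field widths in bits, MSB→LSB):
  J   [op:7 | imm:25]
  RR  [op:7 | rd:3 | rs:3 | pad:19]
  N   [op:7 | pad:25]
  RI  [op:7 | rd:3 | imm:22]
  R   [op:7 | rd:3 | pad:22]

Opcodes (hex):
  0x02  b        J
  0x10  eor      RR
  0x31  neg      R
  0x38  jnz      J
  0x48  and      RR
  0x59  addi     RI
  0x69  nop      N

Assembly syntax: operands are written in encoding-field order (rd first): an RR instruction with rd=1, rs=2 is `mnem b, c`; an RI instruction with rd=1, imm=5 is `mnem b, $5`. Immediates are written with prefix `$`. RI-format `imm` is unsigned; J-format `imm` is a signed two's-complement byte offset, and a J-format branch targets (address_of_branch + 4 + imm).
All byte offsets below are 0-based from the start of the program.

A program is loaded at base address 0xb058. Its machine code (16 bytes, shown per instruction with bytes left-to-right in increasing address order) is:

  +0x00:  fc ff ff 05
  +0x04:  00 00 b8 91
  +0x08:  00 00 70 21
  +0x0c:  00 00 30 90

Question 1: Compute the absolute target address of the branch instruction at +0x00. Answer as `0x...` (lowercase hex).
+0x00: fc ff ff 05 ⇒ word 0x05fffffc (little)
  op=0x05fffffc>>25=0x2 ⇒ b (J)
  imm@[24:0]=0x1fffffc (s25→-4) ⇒ $-4
  target = base 0xb058 + off 0x00 + 4 + imm -4 = 0xb058

0xb058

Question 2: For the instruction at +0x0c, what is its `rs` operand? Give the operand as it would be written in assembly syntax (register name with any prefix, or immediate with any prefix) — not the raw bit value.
l

@+0c  little-endian(00 00 30 90) = 0x90300000
  top 7b → 0x48 → and [RR]
  [24:22] rd=0 = a
  [21:19] rs=6 = l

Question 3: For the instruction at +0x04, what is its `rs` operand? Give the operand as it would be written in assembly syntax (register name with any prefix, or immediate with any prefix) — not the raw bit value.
[04] 00 00 b8 91 → 0x91b80000
  top 7b → 0x48 → and [RR]
  rd@[24:22]=0x6 ⇒ l
  rs@[21:19]=0x7 ⇒ m

m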